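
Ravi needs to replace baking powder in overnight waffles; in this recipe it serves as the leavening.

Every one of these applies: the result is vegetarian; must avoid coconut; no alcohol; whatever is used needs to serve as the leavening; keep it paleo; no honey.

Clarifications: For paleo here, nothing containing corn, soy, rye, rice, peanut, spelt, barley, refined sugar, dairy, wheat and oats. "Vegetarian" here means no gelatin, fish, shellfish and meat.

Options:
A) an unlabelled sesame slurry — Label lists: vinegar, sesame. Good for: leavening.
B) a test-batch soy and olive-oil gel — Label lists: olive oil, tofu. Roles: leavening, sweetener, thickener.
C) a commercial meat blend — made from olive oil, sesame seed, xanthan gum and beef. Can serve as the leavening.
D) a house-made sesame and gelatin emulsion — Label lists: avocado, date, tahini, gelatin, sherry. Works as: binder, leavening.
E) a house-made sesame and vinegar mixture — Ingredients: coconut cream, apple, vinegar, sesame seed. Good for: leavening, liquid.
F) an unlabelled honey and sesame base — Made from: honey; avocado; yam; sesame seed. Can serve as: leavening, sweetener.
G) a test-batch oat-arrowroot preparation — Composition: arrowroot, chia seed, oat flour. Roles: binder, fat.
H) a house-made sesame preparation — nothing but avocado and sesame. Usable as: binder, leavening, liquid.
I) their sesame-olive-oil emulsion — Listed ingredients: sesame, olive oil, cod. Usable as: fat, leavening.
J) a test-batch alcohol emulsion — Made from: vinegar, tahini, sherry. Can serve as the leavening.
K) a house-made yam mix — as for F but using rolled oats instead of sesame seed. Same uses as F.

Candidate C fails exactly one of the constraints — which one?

vegetarian

usable as a leavening: satisfied
paleo: satisfied
vegetarian: has beef — fails
alcohol-free: satisfied
coconut-free: satisfied
honey-free: satisfied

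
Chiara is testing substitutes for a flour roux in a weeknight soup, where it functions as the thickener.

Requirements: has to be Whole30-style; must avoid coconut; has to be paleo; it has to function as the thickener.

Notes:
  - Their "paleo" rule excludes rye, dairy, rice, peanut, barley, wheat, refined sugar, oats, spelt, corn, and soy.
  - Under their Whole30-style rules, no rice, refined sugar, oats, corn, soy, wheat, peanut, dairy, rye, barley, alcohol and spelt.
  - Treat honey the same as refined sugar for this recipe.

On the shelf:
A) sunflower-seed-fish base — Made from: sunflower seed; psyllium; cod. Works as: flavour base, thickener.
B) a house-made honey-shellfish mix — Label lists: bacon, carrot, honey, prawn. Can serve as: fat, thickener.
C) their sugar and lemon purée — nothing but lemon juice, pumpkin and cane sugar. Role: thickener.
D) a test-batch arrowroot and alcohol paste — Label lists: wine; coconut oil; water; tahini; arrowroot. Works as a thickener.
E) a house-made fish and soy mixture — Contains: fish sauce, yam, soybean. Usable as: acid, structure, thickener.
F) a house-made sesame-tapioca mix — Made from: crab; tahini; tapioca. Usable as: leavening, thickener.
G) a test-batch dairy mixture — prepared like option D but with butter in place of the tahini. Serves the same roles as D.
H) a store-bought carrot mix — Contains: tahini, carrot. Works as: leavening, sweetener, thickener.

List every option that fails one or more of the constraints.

B, C, D, E, G

A: works as a thickener, no coconut, paleo — keep
B: has honey, so not paleo; has honey, so not Whole30-style — out
C: has cane sugar, so not paleo; has cane sugar, so not Whole30-style — out
D: has wine, so not Whole30-style; has coconut oil, so not coconut-free — no
E: has soybean, so not paleo; has soybean, so not Whole30-style — no
F: only tahini, crab and tapioca; none excluded — keep
G: has butter, so not paleo; has wine, so not Whole30-style (and 1 more) — out
H: nothing on the exclusion list — valid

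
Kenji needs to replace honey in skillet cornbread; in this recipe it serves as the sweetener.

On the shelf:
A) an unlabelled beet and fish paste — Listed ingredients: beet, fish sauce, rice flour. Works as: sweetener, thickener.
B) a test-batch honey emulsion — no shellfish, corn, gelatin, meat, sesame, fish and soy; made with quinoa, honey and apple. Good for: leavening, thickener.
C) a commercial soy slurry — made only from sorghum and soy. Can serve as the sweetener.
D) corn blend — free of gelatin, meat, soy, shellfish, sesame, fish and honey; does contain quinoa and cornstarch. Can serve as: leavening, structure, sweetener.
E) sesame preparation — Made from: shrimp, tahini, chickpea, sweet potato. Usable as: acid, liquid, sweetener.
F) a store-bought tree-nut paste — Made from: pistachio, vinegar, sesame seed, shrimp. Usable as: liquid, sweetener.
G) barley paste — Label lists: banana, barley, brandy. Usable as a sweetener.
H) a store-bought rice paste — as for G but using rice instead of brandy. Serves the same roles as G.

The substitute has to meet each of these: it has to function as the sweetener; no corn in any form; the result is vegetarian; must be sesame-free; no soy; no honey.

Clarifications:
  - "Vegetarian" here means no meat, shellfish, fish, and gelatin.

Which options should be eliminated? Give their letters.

A, B, C, D, E, F

A: has fish sauce, so not vegetarian — reject
B: not usable as a sweetener; has honey, so not honey-free — no
C: has soy, so not soy-free — no
D: has cornstarch, so not corn-free — reject
E: has shrimp, so not vegetarian; has tahini, so not sesame-free — out
F: has shrimp, so not vegetarian; has sesame seed, so not sesame-free — no
G: only brandy, barley, and banana; none excluded — keep
H: only barley, rice, and banana; none excluded — keep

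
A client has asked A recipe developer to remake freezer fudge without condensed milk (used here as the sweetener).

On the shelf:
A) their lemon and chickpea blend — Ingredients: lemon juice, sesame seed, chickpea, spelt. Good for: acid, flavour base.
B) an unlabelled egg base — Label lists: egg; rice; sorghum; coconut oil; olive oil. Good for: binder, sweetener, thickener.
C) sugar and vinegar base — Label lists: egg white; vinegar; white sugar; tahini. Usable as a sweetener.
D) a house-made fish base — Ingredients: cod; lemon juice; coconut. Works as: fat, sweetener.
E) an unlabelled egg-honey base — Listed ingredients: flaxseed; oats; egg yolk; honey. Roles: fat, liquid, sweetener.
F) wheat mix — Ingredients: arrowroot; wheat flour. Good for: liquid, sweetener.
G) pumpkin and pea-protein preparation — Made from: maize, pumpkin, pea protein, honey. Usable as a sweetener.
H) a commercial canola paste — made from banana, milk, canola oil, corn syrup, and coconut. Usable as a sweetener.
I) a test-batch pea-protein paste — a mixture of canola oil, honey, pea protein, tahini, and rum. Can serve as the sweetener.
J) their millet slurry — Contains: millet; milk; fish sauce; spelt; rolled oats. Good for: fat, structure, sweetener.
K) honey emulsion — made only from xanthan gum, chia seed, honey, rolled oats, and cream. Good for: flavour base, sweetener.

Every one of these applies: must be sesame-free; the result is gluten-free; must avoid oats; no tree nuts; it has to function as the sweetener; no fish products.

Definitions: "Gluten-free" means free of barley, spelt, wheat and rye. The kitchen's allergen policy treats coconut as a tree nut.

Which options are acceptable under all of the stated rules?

A: not usable as a sweetener; has spelt, so not gluten-free (and 1 more) — no
B: has coconut oil, so not tree-nut-free — out
C: has tahini, so not sesame-free — no
D: has coconut, so not tree-nut-free; has cod, so not fish-free — out
E: has oats, so not oat-free — out
F: has wheat flour, so not gluten-free — out
G: works as a sweetener, no fish, tree-nut-free — valid
H: has coconut, so not tree-nut-free — reject
I: has tahini, so not sesame-free — no
J: has spelt, so not gluten-free; has fish sauce, so not fish-free (and 1 more) — out
K: has rolled oats, so not oat-free — out

G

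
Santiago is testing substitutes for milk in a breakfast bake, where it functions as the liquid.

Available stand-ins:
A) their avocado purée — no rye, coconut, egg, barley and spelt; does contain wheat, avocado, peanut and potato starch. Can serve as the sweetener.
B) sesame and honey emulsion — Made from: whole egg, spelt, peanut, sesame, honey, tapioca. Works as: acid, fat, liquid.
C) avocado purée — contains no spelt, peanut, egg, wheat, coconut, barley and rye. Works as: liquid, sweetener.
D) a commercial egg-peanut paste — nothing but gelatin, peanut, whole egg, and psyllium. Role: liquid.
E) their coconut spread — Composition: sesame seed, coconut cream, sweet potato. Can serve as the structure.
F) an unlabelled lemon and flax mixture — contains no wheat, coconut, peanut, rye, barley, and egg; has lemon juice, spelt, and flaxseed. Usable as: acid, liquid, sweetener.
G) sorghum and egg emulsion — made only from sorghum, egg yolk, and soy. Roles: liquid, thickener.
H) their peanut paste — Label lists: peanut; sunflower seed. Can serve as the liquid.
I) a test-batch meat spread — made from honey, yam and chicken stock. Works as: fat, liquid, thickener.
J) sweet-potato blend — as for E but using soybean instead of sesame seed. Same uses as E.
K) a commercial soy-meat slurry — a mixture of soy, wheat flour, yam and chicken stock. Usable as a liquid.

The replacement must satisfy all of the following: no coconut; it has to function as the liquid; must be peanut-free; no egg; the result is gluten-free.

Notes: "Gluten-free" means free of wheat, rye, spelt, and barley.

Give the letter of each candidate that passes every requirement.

C, I

A: not usable as a liquid; has wheat, so not gluten-free (and 1 more) — reject
B: has spelt, so not gluten-free; has whole egg, so not egg-free (and 1 more) — no
C: works as a liquid, gluten-free, no peanut — OK
D: has whole egg, so not egg-free; has peanut, so not peanut-free — reject
E: not usable as a liquid; has coconut cream, so not coconut-free — reject
F: has spelt, so not gluten-free — out
G: has egg yolk, so not egg-free — reject
H: has peanut, so not peanut-free — out
I: all constraints satisfied — valid
J: not usable as a liquid; has coconut cream, so not coconut-free — no
K: has wheat flour, so not gluten-free — reject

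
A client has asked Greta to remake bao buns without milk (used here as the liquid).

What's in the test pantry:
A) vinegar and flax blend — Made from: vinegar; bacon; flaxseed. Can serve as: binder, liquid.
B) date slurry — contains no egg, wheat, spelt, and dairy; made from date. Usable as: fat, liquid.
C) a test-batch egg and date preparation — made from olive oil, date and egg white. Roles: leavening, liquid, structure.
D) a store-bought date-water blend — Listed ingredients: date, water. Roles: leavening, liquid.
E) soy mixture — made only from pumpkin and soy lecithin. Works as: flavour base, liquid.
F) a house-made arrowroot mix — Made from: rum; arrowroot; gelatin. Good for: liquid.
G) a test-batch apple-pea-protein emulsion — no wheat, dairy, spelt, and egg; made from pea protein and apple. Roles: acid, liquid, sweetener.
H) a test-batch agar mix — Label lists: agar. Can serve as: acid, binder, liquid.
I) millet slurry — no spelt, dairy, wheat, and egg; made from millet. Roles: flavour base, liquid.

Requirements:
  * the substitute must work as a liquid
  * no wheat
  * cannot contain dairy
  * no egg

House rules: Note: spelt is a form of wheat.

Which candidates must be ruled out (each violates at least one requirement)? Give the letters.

A: only bacon, vinegar and flaxseed; none excluded — OK
B: wheat-free, no dairy — valid
C: has egg white, so not egg-free — out
D: every rule checks out — keep
E: only soy lecithin and pumpkin; none excluded — keep
F: only rum, gelatin, and arrowroot; none excluded — keep
G: all constraints satisfied — keep
H: only agar; none excluded — OK
I: works as a liquid, wheat-free, no dairy — OK

C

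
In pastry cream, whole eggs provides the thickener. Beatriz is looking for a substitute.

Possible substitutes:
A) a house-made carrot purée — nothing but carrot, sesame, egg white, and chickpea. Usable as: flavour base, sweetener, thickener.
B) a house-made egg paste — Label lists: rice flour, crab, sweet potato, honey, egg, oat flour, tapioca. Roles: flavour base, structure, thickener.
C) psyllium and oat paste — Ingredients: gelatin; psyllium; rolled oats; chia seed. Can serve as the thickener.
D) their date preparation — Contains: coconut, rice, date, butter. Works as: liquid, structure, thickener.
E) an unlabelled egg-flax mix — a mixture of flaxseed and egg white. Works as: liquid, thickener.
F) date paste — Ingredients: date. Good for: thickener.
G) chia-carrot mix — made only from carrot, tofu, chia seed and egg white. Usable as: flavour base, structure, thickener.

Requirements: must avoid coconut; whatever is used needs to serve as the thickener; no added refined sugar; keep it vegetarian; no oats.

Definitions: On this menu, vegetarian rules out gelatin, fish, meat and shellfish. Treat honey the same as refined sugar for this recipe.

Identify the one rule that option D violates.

usable as a thickener: satisfied
vegetarian: satisfied
oat-free: satisfied
coconut-free: has coconut — fails
no-added-sugar: satisfied

coconut-free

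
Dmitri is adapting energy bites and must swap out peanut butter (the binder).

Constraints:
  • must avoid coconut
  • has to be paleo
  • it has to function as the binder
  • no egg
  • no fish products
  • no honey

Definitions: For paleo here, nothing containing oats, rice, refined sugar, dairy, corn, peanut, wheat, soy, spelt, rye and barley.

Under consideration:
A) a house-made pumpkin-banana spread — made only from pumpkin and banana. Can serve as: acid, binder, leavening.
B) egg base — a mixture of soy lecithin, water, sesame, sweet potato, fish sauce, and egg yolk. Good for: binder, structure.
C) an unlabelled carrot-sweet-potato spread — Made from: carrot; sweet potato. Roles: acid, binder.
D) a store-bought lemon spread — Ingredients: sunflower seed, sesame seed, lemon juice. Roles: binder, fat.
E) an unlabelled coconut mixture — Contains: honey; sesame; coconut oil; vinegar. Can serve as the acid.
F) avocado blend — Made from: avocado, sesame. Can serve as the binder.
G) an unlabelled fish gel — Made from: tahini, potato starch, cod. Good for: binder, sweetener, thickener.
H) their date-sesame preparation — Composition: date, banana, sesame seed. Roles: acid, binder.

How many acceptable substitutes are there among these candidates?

5

A: only pumpkin and banana; none excluded — valid
B: has soy lecithin, so not paleo; has fish sauce, so not fish-free (and 1 more) — reject
C: every rule checks out — valid
D: all constraints satisfied — keep
E: not usable as a binder; has honey, so not honey-free (and 1 more) — no
F: every rule checks out — valid
G: has cod, so not fish-free — out
H: only sesame seed, banana and date; none excluded — valid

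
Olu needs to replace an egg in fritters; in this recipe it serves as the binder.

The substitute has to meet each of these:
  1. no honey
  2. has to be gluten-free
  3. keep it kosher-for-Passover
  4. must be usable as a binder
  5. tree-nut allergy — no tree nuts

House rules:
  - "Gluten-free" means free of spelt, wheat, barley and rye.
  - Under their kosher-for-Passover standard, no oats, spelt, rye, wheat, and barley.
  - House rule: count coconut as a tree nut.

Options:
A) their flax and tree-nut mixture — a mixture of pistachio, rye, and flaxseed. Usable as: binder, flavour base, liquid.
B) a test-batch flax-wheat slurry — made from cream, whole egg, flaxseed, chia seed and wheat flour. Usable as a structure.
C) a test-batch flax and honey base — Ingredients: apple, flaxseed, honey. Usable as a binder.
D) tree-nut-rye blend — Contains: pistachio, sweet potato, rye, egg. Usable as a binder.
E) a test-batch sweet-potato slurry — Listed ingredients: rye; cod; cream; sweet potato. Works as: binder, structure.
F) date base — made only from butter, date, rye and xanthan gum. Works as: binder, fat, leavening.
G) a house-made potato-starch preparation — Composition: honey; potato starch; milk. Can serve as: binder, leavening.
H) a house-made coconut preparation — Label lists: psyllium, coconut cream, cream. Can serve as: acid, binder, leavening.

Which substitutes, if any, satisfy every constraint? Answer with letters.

A: has rye, so not gluten-free; has rye, so not kosher-for-Passover (and 1 more) — no
B: not usable as a binder; has wheat flour, so not gluten-free (and 1 more) — reject
C: has honey, so not honey-free — no
D: has rye, so not gluten-free; has rye, so not kosher-for-Passover (and 1 more) — no
E: has rye, so not gluten-free; has rye, so not kosher-for-Passover — no
F: has rye, so not gluten-free; has rye, so not kosher-for-Passover — reject
G: has honey, so not honey-free — reject
H: has coconut cream, so not tree-nut-free — no

none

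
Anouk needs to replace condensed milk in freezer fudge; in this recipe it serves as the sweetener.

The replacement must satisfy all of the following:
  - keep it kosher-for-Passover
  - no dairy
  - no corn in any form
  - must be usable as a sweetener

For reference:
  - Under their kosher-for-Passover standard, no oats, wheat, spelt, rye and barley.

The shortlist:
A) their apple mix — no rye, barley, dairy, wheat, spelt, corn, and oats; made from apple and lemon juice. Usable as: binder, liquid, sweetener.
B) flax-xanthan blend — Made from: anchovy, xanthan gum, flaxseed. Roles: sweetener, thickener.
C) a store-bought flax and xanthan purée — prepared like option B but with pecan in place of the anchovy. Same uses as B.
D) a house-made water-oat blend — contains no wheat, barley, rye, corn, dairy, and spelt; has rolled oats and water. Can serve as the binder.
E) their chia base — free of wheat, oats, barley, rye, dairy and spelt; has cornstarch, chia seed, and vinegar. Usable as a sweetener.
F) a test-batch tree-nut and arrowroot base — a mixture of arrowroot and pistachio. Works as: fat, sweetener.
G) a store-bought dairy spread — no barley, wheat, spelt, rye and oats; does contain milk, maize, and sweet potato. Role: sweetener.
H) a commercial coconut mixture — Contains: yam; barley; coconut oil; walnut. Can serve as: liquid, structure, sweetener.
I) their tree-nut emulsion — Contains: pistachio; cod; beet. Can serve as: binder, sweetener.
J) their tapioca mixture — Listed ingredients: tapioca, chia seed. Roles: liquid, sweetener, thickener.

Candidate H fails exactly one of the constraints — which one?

usable as a sweetener: satisfied
kosher-for-Passover: has barley — fails
corn-free: satisfied
dairy-free: satisfied

kosher-for-Passover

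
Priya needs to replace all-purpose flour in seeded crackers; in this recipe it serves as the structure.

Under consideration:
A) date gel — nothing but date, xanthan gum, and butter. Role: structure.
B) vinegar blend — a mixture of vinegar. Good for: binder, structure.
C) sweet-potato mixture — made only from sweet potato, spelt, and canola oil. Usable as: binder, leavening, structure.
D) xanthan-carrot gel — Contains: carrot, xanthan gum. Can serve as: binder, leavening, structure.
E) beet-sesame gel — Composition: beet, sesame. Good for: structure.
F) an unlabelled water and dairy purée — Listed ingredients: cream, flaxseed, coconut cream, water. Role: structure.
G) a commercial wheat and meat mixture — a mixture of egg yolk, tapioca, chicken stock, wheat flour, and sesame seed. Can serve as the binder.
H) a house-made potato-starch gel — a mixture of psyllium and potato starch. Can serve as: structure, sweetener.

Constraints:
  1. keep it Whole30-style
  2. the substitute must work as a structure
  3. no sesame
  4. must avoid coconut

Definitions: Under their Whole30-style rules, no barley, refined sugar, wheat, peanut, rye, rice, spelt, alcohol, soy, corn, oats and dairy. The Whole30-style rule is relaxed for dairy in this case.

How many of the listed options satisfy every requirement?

4

A: dairy is permitted under the Whole30-style carve-out; nothing else excluded — valid
B: only vinegar; none excluded — keep
C: has spelt, so not Whole30-style — out
D: all constraints satisfied — keep
E: has sesame, so not sesame-free — out
F: has coconut cream, so not coconut-free — no
G: not usable as a structure; has wheat flour, so not Whole30-style (and 1 more) — out
H: works as a structure, no sesame, Whole30-style — valid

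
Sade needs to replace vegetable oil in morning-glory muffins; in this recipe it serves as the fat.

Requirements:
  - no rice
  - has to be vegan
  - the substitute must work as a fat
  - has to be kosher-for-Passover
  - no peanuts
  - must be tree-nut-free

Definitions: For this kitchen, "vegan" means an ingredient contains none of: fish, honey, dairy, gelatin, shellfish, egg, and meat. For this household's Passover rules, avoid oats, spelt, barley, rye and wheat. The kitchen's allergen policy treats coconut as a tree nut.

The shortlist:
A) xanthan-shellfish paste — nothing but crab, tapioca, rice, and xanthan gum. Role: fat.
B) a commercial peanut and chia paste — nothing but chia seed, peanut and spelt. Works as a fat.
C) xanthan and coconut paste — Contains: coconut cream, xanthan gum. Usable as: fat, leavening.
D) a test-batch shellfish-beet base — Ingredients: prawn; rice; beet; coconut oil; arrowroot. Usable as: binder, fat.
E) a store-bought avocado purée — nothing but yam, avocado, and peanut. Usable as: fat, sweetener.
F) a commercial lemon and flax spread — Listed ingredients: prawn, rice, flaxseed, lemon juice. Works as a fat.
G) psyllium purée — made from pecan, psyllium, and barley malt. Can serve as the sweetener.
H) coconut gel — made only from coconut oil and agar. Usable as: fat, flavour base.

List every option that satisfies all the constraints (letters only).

none

A: has crab, so not vegan; has rice, so not rice-free — no
B: has spelt, so not kosher-for-Passover; has peanut, so not peanut-free — reject
C: has coconut cream, so not tree-nut-free — out
D: has prawn, so not vegan; has coconut oil, so not tree-nut-free (and 1 more) — out
E: has peanut, so not peanut-free — reject
F: has prawn, so not vegan; has rice, so not rice-free — reject
G: not usable as a fat; has barley malt, so not kosher-for-Passover (and 1 more) — reject
H: has coconut oil, so not tree-nut-free — reject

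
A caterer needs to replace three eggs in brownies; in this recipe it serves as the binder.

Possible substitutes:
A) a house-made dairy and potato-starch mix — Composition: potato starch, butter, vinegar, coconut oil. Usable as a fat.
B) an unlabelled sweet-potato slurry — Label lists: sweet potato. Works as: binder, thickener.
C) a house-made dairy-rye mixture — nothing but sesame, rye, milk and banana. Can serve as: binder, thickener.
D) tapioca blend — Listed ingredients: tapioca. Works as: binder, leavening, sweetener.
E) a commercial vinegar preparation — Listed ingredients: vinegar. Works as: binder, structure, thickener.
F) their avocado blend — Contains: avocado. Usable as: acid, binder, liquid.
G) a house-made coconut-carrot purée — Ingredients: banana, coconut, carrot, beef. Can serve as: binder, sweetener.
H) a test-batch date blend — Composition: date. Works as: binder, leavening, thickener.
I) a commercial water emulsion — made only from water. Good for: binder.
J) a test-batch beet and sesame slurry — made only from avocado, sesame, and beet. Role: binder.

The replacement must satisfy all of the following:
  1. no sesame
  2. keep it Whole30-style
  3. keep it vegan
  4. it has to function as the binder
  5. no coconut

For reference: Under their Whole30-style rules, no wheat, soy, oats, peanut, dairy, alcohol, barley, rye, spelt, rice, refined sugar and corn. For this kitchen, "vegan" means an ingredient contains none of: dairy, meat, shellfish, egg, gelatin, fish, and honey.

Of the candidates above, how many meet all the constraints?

6

A: not usable as a binder; has butter, so not Whole30-style (and 2 more) — reject
B: only sweet potato; none excluded — keep
C: has milk, so not Whole30-style; has milk, so not vegan (and 1 more) — no
D: only tapioca; none excluded — keep
E: works as a binder, no sesame, no coconut — keep
F: only avocado; none excluded — valid
G: has beef, so not vegan; has coconut, so not coconut-free — out
H: nothing on the exclusion list — keep
I: works as a binder, no sesame, vegan — OK
J: has sesame, so not sesame-free — no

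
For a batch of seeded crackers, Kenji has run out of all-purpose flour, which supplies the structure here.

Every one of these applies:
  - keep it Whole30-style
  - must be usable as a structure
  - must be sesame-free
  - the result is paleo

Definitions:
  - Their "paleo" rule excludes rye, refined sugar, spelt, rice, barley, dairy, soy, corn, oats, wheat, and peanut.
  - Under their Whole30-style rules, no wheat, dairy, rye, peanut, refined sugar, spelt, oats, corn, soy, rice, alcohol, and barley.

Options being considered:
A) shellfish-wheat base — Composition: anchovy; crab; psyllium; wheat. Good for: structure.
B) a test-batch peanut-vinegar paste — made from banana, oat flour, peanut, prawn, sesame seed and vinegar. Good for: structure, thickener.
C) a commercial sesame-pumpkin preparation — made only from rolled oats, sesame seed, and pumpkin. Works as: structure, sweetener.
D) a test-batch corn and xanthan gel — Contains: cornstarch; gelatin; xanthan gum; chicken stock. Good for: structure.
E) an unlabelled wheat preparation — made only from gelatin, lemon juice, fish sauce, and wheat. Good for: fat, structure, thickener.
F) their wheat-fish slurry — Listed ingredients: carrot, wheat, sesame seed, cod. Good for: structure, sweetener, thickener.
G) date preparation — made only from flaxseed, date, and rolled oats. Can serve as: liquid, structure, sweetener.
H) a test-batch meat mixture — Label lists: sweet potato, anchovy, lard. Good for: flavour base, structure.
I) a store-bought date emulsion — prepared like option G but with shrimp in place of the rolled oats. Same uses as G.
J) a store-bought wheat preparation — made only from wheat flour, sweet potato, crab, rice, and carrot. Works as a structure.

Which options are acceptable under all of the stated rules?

A: has wheat, so not paleo; has wheat, so not Whole30-style — reject
B: has oat flour, so not paleo; has oat flour, so not Whole30-style (and 1 more) — out
C: has rolled oats, so not paleo; has rolled oats, so not Whole30-style (and 1 more) — reject
D: has cornstarch, so not paleo; has cornstarch, so not Whole30-style — reject
E: has wheat, so not paleo; has wheat, so not Whole30-style — reject
F: has wheat, so not paleo; has wheat, so not Whole30-style (and 1 more) — reject
G: has rolled oats, so not paleo; has rolled oats, so not Whole30-style — reject
H: only anchovy, lard, and sweet potato; none excluded — valid
I: every rule checks out — keep
J: has rice, so not paleo; has rice, so not Whole30-style — out

H, I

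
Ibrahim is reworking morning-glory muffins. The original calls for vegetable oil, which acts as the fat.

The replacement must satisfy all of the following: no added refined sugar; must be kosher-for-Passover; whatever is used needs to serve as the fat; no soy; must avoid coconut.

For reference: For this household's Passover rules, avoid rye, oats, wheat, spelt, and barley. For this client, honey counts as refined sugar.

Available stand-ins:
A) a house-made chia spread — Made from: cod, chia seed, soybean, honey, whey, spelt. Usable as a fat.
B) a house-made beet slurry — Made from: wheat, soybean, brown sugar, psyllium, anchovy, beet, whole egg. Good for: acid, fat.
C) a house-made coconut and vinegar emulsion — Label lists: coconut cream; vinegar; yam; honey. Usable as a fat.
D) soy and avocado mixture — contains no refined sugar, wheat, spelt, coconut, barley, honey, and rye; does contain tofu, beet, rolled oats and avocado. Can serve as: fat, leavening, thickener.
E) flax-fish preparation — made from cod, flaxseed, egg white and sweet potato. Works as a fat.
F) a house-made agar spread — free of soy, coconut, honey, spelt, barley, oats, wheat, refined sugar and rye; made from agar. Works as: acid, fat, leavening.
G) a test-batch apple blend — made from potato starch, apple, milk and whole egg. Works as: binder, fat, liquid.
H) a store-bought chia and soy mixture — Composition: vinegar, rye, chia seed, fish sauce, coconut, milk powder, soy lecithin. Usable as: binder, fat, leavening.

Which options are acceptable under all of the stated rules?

E, F, G

A: has spelt, so not kosher-for-Passover; has honey, so not no-added-sugar (and 1 more) — out
B: has wheat, so not kosher-for-Passover; has brown sugar, so not no-added-sugar (and 1 more) — no
C: has honey, so not no-added-sugar; has coconut cream, so not coconut-free — reject
D: has rolled oats, so not kosher-for-Passover; has tofu, so not soy-free — reject
E: egg white and cod etc. — none of it excluded — valid
F: works as a fat, kosher-for-Passover, no-added-sugar — valid
G: every rule checks out — OK
H: has rye, so not kosher-for-Passover; has coconut, so not coconut-free (and 1 more) — out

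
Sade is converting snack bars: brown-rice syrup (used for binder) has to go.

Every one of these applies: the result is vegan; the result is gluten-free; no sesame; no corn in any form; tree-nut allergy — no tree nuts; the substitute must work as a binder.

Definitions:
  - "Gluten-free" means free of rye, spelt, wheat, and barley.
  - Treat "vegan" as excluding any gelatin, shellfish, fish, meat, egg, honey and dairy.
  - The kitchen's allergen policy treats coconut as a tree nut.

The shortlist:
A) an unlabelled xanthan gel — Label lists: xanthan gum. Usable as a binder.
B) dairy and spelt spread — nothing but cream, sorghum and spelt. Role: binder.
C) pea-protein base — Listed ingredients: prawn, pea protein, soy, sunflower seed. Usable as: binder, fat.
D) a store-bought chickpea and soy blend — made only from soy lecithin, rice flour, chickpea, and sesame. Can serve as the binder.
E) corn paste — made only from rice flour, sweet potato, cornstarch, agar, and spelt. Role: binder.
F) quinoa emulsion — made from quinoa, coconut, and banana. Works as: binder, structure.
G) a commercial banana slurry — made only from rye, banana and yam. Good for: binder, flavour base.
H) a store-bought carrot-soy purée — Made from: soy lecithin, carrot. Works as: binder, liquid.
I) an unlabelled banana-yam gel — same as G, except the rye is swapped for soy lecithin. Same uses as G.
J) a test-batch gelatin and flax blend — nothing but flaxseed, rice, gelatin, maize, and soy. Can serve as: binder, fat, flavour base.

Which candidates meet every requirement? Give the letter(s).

A, H, I

A: only xanthan gum; none excluded — OK
B: has spelt, so not gluten-free; has cream, so not vegan — reject
C: has prawn, so not vegan — reject
D: has sesame, so not sesame-free — out
E: has spelt, so not gluten-free; has cornstarch, so not corn-free — out
F: has coconut, so not tree-nut-free — no
G: has rye, so not gluten-free — no
H: all constraints satisfied — OK
I: only soy lecithin, yam, and banana; none excluded — keep
J: has gelatin, so not vegan; has maize, so not corn-free — out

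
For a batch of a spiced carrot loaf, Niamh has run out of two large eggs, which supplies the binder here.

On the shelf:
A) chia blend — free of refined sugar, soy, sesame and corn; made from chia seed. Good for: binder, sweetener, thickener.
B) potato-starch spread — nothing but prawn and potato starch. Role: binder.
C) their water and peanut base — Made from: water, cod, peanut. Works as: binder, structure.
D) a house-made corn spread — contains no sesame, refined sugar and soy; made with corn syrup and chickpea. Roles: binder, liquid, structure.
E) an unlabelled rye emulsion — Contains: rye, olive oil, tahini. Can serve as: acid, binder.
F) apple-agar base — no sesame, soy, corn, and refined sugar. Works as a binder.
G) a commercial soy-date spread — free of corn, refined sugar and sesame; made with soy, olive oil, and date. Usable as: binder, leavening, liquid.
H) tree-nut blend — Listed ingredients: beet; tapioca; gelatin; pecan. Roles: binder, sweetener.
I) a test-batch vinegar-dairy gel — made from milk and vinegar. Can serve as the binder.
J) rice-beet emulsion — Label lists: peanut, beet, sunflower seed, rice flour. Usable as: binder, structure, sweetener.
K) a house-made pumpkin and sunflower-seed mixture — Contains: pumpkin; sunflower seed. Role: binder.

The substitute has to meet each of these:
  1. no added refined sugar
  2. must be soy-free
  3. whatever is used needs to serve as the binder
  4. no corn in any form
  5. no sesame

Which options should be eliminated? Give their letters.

A: all constraints satisfied — keep
B: only prawn and potato starch; none excluded — OK
C: works as a binder, no corn, no refined sugar — OK
D: has corn syrup, so not corn-free — no
E: has tahini, so not sesame-free — out
F: works as a binder, no soy, no corn — OK
G: has soy, so not soy-free — out
H: nothing on the exclusion list — keep
I: works as a binder, no soy, no refined sugar — valid
J: peanut and rice flour etc. — none of it excluded — valid
K: no sesame, no soy — OK

D, E, G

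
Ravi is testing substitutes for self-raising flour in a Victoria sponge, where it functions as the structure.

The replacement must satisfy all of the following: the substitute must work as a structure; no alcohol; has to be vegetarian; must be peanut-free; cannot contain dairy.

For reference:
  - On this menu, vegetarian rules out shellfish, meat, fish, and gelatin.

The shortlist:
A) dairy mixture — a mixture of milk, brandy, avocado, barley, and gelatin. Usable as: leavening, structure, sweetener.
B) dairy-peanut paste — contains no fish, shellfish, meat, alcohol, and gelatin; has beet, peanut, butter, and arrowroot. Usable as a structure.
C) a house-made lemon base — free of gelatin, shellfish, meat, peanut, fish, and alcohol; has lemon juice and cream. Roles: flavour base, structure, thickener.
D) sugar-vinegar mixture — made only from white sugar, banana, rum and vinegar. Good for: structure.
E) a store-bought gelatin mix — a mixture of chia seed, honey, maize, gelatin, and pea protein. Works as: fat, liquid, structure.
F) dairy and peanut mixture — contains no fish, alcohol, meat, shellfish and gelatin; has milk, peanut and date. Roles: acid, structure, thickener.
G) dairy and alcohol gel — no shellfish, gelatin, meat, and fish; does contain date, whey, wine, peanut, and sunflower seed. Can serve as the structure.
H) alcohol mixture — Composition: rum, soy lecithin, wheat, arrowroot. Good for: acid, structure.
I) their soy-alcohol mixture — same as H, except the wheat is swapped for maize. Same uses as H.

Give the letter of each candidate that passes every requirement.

A: has gelatin, so not vegetarian; has milk, so not dairy-free (and 1 more) — reject
B: has peanut, so not peanut-free; has butter, so not dairy-free — out
C: has cream, so not dairy-free — reject
D: has rum, so not alcohol-free — out
E: has gelatin, so not vegetarian — no
F: has peanut, so not peanut-free; has milk, so not dairy-free — no
G: has peanut, so not peanut-free; has whey, so not dairy-free (and 1 more) — reject
H: has rum, so not alcohol-free — reject
I: has rum, so not alcohol-free — out

none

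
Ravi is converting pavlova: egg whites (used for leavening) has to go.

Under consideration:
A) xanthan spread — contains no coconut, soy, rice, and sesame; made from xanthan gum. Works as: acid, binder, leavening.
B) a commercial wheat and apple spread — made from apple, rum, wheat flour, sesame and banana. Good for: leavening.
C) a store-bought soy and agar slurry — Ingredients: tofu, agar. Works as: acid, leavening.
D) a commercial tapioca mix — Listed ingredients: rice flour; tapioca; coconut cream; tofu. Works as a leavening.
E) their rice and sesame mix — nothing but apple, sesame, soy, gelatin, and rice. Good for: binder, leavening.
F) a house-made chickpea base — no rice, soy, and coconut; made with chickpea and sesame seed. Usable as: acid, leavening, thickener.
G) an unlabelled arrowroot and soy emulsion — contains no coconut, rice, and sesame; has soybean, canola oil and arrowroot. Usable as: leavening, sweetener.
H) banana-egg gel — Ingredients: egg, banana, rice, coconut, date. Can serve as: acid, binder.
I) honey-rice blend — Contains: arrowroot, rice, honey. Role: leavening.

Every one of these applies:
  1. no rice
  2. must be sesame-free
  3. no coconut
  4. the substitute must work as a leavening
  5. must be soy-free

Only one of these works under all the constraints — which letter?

A

A: nothing on the exclusion list — OK
B: has sesame, so not sesame-free — reject
C: has tofu, so not soy-free — reject
D: has tofu, so not soy-free; has coconut cream, so not coconut-free (and 1 more) — no
E: has sesame, so not sesame-free; has soy, so not soy-free (and 1 more) — out
F: has sesame seed, so not sesame-free — out
G: has soybean, so not soy-free — no
H: not usable as a leavening; has coconut, so not coconut-free (and 1 more) — no
I: has rice, so not rice-free — no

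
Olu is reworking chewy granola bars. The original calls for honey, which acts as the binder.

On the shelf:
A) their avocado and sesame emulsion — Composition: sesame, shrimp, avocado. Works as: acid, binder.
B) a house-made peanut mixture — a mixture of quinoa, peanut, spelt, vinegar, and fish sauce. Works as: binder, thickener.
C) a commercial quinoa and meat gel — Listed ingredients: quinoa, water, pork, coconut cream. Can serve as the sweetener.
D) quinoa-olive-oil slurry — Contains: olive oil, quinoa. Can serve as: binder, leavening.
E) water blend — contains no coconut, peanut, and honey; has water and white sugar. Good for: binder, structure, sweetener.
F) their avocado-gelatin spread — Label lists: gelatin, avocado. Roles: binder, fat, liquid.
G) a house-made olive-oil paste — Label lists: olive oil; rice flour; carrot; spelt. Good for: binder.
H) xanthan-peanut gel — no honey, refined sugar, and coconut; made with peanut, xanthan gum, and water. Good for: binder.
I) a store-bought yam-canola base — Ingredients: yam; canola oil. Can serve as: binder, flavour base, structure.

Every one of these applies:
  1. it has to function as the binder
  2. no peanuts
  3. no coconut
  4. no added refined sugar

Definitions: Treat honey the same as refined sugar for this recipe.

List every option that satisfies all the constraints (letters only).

A, D, F, G, I

A: works as a binder, no coconut, no peanut — valid
B: has peanut, so not peanut-free — reject
C: not usable as a binder; has coconut cream, so not coconut-free — out
D: nothing on the exclusion list — keep
E: has white sugar, so not no-added-sugar — out
F: works as a binder, no-added-sugar, no coconut — keep
G: rice flour and spelt etc. — none of it excluded — OK
H: has peanut, so not peanut-free — reject
I: no-added-sugar, no peanut — keep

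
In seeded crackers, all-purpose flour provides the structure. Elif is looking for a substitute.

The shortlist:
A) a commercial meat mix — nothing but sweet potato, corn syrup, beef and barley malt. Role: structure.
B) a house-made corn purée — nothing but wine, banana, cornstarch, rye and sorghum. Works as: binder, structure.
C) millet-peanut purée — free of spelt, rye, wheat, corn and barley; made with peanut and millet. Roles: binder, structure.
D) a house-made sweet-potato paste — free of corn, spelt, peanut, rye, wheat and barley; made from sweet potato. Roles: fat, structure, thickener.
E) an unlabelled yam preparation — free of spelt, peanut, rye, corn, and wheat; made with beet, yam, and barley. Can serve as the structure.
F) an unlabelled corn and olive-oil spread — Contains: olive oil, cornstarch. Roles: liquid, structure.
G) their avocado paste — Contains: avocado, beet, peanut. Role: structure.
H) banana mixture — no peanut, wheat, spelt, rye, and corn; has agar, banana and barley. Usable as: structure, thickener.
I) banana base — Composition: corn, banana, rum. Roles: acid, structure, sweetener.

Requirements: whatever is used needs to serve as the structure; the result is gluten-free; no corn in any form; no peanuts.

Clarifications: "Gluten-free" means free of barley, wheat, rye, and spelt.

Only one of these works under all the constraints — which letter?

A: has barley malt, so not gluten-free; has corn syrup, so not corn-free — no
B: has rye, so not gluten-free; has cornstarch, so not corn-free — reject
C: has peanut, so not peanut-free — reject
D: nothing on the exclusion list — keep
E: has barley, so not gluten-free — out
F: has cornstarch, so not corn-free — reject
G: has peanut, so not peanut-free — no
H: has barley, so not gluten-free — no
I: has corn, so not corn-free — reject

D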